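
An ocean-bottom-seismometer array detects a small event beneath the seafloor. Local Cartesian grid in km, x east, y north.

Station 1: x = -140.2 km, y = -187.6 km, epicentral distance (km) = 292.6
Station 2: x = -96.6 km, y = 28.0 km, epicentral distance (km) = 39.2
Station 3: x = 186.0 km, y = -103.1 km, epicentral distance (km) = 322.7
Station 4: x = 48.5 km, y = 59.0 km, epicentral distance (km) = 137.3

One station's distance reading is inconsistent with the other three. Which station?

Station 1

Solve using three stations at a time. Using Station 2, Station 3, Station 4 (subtract circle equations pairwise → linear system) gives (x, y) ≈ (-88.6, 66.4).
Distances from that point to each station vs reported:
  Station 1: calculated 259.2 vs reported 292.6 → residual 33.4 km
  Station 2: calculated 39.2 vs reported 39.2 → residual 0.0 km
  Station 3: calculated 322.7 vs reported 322.7 → residual 0.0 km
  Station 4: calculated 137.3 vs reported 137.3 → residual 0.0 km
Station 2, Station 3, Station 4 are mutually consistent (residuals ≈ 0); Station 1 is off by 33.4 km.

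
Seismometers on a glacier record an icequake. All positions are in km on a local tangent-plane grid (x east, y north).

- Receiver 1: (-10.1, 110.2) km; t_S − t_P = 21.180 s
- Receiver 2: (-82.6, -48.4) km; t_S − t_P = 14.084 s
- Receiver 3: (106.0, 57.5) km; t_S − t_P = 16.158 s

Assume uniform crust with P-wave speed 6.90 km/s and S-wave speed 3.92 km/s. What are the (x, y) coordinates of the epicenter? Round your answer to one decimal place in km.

x ≈ 42.5 km, y ≈ -74.7 km

Distance from S−P lag: d = Δt · v_P v_S / (v_P − v_S) = Δt · (6.90·3.92)/(6.90−3.92) ≈ 9.0765·Δt.
So d_Receiver 1 = 192.24, d_Receiver 2 = 127.83, d_Receiver 3 = 146.66 km.
Circle about each station: (x + 10.1)² + (y − 110.2)² = 192.24²; (x + 82.6)² + (y + 48.4)² = 127.83²; (x − 106.0)² + (y − 57.5)² = 146.66².
Subtracting pairs of circle equations eliminates x²+y² and gives linear equations (the radical axes):
-145.0 x − 317.2 y = 17534.98
232.2 x − 105.4 y = 17743.26
Solving the 2×2 system: x ≈ 42.5, y ≈ -74.7 km.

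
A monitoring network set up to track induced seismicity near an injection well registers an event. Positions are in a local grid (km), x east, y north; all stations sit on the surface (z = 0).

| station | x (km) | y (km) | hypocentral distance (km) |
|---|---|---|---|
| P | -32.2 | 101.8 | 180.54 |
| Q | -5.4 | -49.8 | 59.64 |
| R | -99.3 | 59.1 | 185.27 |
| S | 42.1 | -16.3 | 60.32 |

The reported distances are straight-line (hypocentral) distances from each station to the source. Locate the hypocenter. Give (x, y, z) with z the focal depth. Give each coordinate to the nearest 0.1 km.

(36.5, -60.0, 41.2)

Each station gives a sphere (x−x_i)² + (y−y_i)² + z² = d_i² (stations at z=0).
Subtracting the P sphere from Q and R: z² cancels, leaving linear equations in x and y:
53.6 x − 303.2 y = 20146.88
-134.2 x − 85.4 y = 222.94
Solving: x ≈ 36.516, y ≈ -59.992 km (keep extra digits for the depth step; rounded: 36.5, -60.0).
Then from the P sphere: z² = 180.54² − (x + 32.2)² − (y − 101.8)² with x = 36.516, y = -59.992, so z ≈ 41.184 ≈ 41.2 km.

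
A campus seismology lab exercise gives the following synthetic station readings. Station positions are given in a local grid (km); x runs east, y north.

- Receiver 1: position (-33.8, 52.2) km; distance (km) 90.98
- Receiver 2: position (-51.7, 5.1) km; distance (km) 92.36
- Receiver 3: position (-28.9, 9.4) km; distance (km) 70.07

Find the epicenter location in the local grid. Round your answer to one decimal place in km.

Circle about each station: (x + 33.8)² + (y − 52.2)² = 90.98²; (x + 51.7)² + (y − 5.1)² = 92.36²; (x + 28.9)² + (y − 9.4)² = 70.07².
Subtracting the Receiver 1 equation from the Receiver 2 and Receiver 3 equations removes the quadratic terms:
-35.8 x − 94.2 y = -1421.39
9.8 x − 85.6 y = 423.85
Solving the 2×2 system: x ≈ 40.5, y ≈ -0.3 km.

x ≈ 40.5 km, y ≈ -0.3 km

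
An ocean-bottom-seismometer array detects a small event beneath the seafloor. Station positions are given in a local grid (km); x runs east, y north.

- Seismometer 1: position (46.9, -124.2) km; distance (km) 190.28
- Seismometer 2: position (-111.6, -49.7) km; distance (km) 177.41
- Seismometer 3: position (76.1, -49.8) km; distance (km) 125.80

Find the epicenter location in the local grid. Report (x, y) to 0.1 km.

24.0 km east, 64.7 km north

Circle about each station: (x − 46.9)² + (y + 124.2)² = 190.28²; (x + 111.6)² + (y + 49.7)² = 177.41²; (x − 76.1)² + (y + 49.8)² = 125.80².
Subtracting the Seismometer 1 equation from the Seismometer 2 and Seismometer 3 equations removes the quadratic terms:
-317.0 x + 149.0 y = 2031.57
58.4 x + 148.8 y = 11026.84
Solving the 2×2 system: x ≈ 24.0, y ≈ 64.7 km.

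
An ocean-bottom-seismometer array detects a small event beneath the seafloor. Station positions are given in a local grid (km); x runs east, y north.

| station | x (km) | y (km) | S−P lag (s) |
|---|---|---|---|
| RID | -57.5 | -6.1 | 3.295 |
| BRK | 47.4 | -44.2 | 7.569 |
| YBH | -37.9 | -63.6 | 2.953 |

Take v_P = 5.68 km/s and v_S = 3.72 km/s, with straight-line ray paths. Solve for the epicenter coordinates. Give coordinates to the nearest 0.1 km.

Distance from S−P lag: d = Δt · v_P v_S / (v_P − v_S) = Δt · (5.68·3.72)/(5.68−3.72) ≈ 10.7804·Δt.
So d_RID = 35.52, d_BRK = 81.60, d_YBH = 31.83 km.
Circle about each station: (x + 57.5)² + (y + 6.1)² = 35.52²; (x − 47.4)² + (y + 44.2)² = 81.60²; (x + 37.9)² + (y + 63.6)² = 31.83².
Subtracting pairs of circle equations eliminates x²+y² and gives linear equations (the radical axes):
209.8 x − 76.2 y = -4539.95
39.2 x − 115.0 y = 2386.43
Solving the 2×2 system: x ≈ -33.3, y ≈ -32.1 km.

(-33.3, -32.1)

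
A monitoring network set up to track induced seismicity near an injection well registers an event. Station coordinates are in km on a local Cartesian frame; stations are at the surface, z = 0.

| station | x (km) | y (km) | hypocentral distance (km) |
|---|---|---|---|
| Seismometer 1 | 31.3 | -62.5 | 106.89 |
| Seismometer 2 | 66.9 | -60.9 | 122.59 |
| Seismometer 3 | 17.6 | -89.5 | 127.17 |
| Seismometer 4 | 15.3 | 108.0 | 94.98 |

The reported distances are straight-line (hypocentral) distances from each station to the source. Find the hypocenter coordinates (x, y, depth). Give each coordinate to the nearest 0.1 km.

Each station gives a sphere (x−x_i)² + (y−y_i)² + z² = d_i² (stations at z=0).
Subtracting the Seismometer 1 sphere from Seismometer 2 and Seismometer 3: z² cancels, leaving linear equations in x and y:
71.2 x + 3.2 y = -304.36
-27.4 x − 54.0 y = -1312.67
Solving: x ≈ -5.492, y ≈ 27.096 km (keep extra digits for the depth step; rounded: -5.5, 27.1).
Then from the Seismometer 1 sphere: z² = 106.89² − (x − 31.3)² − (y + 62.5)² with x = -5.492, y = 27.096, so z ≈ 45.215 ≈ 45.2 km.

x ≈ -5.5 km, y ≈ 27.1 km, depth ≈ 45.2 km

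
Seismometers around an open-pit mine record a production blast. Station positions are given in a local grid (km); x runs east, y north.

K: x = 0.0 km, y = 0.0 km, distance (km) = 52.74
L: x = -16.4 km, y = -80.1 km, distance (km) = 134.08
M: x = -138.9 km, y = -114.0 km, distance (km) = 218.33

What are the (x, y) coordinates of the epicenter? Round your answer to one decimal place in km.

Circle about each station: x² + y² = 52.74²; (x + 16.4)² + (y + 80.1)² = 134.08²; (x + 138.9)² + (y + 114.0)² = 218.33².
Subtracting pairs of circle equations eliminates x²+y² and gives linear equations (the radical axes):
-32.8 x − 160.2 y = -8510.97
-277.8 x − 228.0 y = -12597.27
Solving the 2×2 system: x ≈ 2.1, y ≈ 52.7 km.

(2.1, 52.7)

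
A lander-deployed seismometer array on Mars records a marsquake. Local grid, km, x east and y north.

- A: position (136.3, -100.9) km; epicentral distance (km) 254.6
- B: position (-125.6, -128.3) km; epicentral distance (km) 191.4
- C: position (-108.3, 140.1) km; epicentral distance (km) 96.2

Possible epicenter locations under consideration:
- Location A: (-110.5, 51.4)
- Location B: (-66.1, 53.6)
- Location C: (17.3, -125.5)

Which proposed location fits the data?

Location B

For each candidate, compare |candidate − station| to the reported distance:
Location A: residuals A 35.4, B 11.1, C 7.5 → max 35.4 km
Location B: residuals A 0.0, B 0.0, C 0.0 → max 0.0 km
Location C: residuals A 133.1, B 48.5, C 197.6 → max 197.6 km
Only Location B has all residuals ≈ 0.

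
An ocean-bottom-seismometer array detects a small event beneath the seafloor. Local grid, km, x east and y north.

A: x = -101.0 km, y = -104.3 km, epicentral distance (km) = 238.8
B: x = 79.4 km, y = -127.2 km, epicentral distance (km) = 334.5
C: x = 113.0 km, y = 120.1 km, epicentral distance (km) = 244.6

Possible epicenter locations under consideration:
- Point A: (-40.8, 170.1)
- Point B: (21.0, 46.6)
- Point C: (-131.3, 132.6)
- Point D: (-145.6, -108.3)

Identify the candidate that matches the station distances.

For each candidate, compare |candidate − station| to the reported distance:
Point A: residuals A 42.1, B 13.8, C 82.9 → max 82.9 km
Point B: residuals A 44.8, B 151.2, C 126.8 → max 151.2 km
Point C: residuals A 0.0, B 0.0, C 0.0 → max 0.0 km
Point D: residuals A 194.0, B 108.7, C 100.4 → max 194.0 km
Only Point C has all residuals ≈ 0.

Point C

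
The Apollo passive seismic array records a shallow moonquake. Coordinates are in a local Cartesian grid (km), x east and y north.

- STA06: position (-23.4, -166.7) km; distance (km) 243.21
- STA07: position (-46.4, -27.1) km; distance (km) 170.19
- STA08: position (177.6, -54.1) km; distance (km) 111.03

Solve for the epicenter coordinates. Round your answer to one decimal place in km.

Circle about each station: (x + 23.4)² + (y + 166.7)² = 243.21²; (x + 46.4)² + (y + 27.1)² = 170.19²; (x − 177.6)² + (y + 54.1)² = 111.03².
Subtracting the STA06 equation from the STA07 and STA08 equations removes the quadratic terms:
-46.0 x + 279.2 y = 4737.39
402.0 x + 225.2 y = 52955.56
Solving the 2×2 system: x ≈ 111.9, y ≈ 35.4 km.
Check against STA06 (with the unrounded x, y): √((x + 23.4)²+(y + 166.7)²) = 243.21 ≈ 243.21 km. ✓

111.9 km east, 35.4 km north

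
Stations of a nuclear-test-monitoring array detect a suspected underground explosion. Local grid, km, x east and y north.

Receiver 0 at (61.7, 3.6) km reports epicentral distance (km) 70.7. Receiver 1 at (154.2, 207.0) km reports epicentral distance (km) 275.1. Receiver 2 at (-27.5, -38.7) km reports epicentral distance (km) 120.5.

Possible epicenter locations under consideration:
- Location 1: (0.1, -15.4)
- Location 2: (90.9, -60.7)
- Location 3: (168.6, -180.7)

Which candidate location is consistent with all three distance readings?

Location 2

For each candidate, compare |candidate − station| to the reported distance:
Location 1: residuals Receiver 0 6.2, Receiver 1 4.5, Receiver 2 84.4 → max 84.4 km
Location 2: residuals Receiver 0 0.1, Receiver 1 0.0, Receiver 2 0.1 → max 0.1 km
Location 3: residuals Receiver 0 142.4, Receiver 1 112.9, Receiver 2 121.6 → max 142.4 km
Only Location 2 has all residuals ≈ 0.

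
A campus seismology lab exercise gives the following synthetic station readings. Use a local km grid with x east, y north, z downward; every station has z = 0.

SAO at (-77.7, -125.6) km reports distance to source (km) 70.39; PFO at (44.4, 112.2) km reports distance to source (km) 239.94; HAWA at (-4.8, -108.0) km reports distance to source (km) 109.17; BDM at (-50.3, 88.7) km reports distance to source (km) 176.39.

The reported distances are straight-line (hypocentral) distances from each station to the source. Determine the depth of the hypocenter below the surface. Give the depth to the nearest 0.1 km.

Each station gives a sphere (x−x_i)² + (y−y_i)² + z² = d_i² (stations at z=0).
Subtracting the SAO sphere from PFO and HAWA: z² cancels, leaving linear equations in x and y:
244.2 x + 475.6 y = -59868.90
145.8 x + 35.2 y = -17088.95
Solving: x ≈ -99.102, y ≈ -74.996 km (keep extra digits for the depth step; rounded: -99.1, -75.0).
Then from the SAO sphere: z² = 70.39² − (x + 77.7)² − (y + 125.6)² with x = -99.102, y = -74.996, so z ≈ 43.999 ≈ 44.0 km.

44.0 km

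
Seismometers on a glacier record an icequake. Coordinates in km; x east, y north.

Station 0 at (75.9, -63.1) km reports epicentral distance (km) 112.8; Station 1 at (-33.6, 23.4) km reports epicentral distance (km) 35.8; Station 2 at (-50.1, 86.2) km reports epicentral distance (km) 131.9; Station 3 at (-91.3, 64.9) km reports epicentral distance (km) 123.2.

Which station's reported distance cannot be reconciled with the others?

Station 1

Solve using three stations at a time. Using Station 0, Station 2, Station 3 (subtract circle equations pairwise → linear system) gives (x, y) ≈ (-35.4, -44.9).
Distances from that point to each station vs reported:
  Station 0: calculated 112.8 vs reported 112.8 → residual 0.0 km
  Station 1: calculated 68.3 vs reported 35.8 → residual 32.5 km
  Station 2: calculated 131.9 vs reported 131.9 → residual 0.0 km
  Station 3: calculated 123.2 vs reported 123.2 → residual 0.0 km
Station 0, Station 2, Station 3 are mutually consistent (residuals ≈ 0); Station 1 is off by 32.5 km.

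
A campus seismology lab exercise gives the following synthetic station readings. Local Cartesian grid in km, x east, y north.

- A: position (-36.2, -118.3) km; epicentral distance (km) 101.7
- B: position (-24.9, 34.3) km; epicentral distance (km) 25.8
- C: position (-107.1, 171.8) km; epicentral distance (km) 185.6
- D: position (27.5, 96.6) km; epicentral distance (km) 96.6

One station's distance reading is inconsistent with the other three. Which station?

A

Solve using three stations at a time. Using B, C, D (subtract circle equations pairwise → linear system) gives (x, y) ≈ (-15.8, 10.2).
Distances from that point to each station vs reported:
  A: calculated 130.2 vs reported 101.7 → residual 28.5 km
  B: calculated 25.7 vs reported 25.8 → residual 0.1 km
  C: calculated 185.6 vs reported 185.6 → residual 0.0 km
  D: calculated 96.6 vs reported 96.6 → residual 0.0 km
B, C, D are mutually consistent (residuals ≈ 0); A is off by 28.5 km.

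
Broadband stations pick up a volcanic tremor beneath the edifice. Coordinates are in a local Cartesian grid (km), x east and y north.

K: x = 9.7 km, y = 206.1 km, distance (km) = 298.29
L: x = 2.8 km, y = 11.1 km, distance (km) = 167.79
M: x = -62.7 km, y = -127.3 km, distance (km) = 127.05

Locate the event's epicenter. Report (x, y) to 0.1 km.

Circle about each station: (x − 9.7)² + (y − 206.1)² = 298.29²; (x − 2.8)² + (y − 11.1)² = 167.79²; (x + 62.7)² + (y + 127.3)² = 127.05².
Subtracting pairs of circle equations eliminates x²+y² and gives linear equations (the radical axes):
-13.8 x − 390.0 y = 18383.19
-144.8 x − 666.8 y = 50400.50
Solving the 2×2 system: x ≈ -156.5, y ≈ -41.6 km.

-156.5 km east, -41.6 km north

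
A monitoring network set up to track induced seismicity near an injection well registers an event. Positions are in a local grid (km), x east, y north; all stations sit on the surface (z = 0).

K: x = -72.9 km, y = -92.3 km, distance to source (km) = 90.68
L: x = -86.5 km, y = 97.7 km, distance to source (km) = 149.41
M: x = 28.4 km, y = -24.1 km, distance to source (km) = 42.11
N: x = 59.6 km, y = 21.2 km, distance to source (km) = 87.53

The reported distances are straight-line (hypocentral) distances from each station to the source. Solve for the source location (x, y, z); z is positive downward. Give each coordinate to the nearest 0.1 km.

x ≈ -9.8 km, y ≈ -29.4 km, depth ≈ 16.9 km

Each station gives a sphere (x−x_i)² + (y−y_i)² + z² = d_i² (stations at z=0).
Subtracting the K sphere from L and M: z² cancels, leaving linear equations in x and y:
-27.2 x + 380.0 y = -10906.65
202.6 x + 136.4 y = -5996.72
Solving: x ≈ -9.803, y ≈ -29.403 km (keep extra digits for the depth step; rounded: -9.8, -29.4).
Then from the K sphere: z² = 90.68² − (x + 72.9)² − (y + 92.3)² with x = -9.803, y = -29.403, so z ≈ 16.900 ≈ 16.9 km.
Check against N (with the unrounded solution): distance 87.54 ≈ 87.53 km. ✓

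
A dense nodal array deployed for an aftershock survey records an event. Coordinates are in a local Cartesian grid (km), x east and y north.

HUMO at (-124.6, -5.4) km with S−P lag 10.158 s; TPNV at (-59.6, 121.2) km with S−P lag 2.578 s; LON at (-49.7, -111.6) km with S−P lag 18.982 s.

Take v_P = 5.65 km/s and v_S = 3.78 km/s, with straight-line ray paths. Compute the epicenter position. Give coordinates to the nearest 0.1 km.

Distance from S−P lag: d = Δt · v_P v_S / (v_P − v_S) = Δt · (5.65·3.78)/(5.65−3.78) ≈ 11.4209·Δt.
So d_HUMO = 116.01, d_TPNV = 29.44, d_LON = 216.79 km.
Circle about each station: (x + 124.6)² + (y + 5.4)² = 116.01²; (x + 59.6)² + (y − 121.2)² = 29.44²; (x + 49.7)² + (y + 111.6)² = 216.79².
Subtracting pairs of circle equations eliminates x²+y² and gives linear equations (the radical axes):
130.0 x + 253.2 y = 15278.89
149.8 x − 212.4 y = -34169.25
Solving the 2×2 system: x ≈ -82.5, y ≈ 102.7 km.
Check against HUMO (with the unrounded x, y): √((x + 124.6)²+(y + 5.4)²) = 116.01 ≈ 116.01 km. ✓

(-82.5, 102.7)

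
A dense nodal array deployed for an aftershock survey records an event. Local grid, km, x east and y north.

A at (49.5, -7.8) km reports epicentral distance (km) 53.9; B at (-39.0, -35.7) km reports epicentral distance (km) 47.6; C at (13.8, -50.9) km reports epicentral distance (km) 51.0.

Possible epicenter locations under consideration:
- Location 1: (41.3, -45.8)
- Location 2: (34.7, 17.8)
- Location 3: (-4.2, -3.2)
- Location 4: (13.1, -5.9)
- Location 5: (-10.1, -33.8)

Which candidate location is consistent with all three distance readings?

For each candidate, compare |candidate − station| to the reported distance:
Location 1: residuals A 15.0, B 33.3, C 23.0 → max 33.3 km
Location 2: residuals A 24.3, B 43.5, C 20.8 → max 43.5 km
Location 3: residuals A 0.0, B 0.0, C 0.0 → max 0.0 km
Location 4: residuals A 17.5, B 12.4, C 6.0 → max 17.5 km
Location 5: residuals A 11.1, B 18.6, C 21.6 → max 21.6 km
Only Location 3 has all residuals ≈ 0.

Location 3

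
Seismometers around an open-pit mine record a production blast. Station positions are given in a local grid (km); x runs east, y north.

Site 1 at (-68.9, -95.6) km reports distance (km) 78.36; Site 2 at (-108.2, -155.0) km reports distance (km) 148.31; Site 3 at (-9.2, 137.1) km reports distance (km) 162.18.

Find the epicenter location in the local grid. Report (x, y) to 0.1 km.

x ≈ -44.0 km, y ≈ -21.3 km

Circle about each station: (x + 68.9)² + (y + 95.6)² = 78.36²; (x + 108.2)² + (y + 155.0)² = 148.31²; (x + 9.2)² + (y − 137.1)² = 162.18².
Subtracting the Site 1 equation from the Site 2 and Site 3 equations removes the quadratic terms:
-78.6 x − 118.8 y = 5990.10
119.4 x + 465.4 y = -15167.58
Solving the 2×2 system: x ≈ -44.0, y ≈ -21.3 km.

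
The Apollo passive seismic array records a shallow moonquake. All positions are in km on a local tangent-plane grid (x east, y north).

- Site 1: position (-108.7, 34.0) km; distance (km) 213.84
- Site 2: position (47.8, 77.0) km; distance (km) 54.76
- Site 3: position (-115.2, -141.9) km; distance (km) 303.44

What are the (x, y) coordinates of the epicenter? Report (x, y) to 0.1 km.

x ≈ 102.1 km, y ≈ 69.9 km

Circle about each station: (x + 108.7)² + (y − 34.0)² = 213.84²; (x − 47.8)² + (y − 77.0)² = 54.76²; (x + 115.2)² + (y + 141.9)² = 303.44².
Subtracting the Site 1 equation from the Site 2 and Site 3 equations removes the quadratic terms:
313.0 x + 86.0 y = 37971.04
-13.0 x − 351.8 y = -25913.33
Solving the 2×2 system: x ≈ 102.1, y ≈ 69.9 km.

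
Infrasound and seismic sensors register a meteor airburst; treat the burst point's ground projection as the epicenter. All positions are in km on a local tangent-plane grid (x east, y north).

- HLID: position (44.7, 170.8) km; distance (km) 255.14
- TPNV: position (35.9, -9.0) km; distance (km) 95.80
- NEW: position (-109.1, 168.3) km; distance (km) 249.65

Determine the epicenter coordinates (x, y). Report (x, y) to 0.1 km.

(-37.3, -70.8)

Circle about each station: (x − 44.7)² + (y − 170.8)² = 255.14²; (x − 35.9)² + (y + 9.0)² = 95.80²; (x + 109.1)² + (y − 168.3)² = 249.65².
Subtracting the HLID equation from the TPNV and NEW equations removes the quadratic terms:
-17.6 x − 359.6 y = 26117.86
-307.6 x − 5.0 y = 11828.27
Solving the 2×2 system: x ≈ -37.3, y ≈ -70.8 km.
Check against HLID (with the unrounded x, y): √((x − 44.7)²+(y − 170.8)²) = 255.14 ≈ 255.14 km. ✓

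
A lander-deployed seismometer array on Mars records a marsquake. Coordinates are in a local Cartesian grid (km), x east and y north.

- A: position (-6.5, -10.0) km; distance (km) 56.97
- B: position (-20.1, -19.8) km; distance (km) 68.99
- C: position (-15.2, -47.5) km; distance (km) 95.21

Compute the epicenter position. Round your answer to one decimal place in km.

Circle about each station: (x + 6.5)² + (y + 10.0)² = 56.97²; (x + 20.1)² + (y + 19.8)² = 68.99²; (x + 15.2)² + (y + 47.5)² = 95.21².
Subtracting pairs of circle equations eliminates x²+y² and gives linear equations (the radical axes):
-27.2 x − 19.6 y = -860.24
-17.4 x − 75.0 y = -3474.32
Solving the 2×2 system: x ≈ -2.1, y ≈ 46.8 km.

(-2.1, 46.8)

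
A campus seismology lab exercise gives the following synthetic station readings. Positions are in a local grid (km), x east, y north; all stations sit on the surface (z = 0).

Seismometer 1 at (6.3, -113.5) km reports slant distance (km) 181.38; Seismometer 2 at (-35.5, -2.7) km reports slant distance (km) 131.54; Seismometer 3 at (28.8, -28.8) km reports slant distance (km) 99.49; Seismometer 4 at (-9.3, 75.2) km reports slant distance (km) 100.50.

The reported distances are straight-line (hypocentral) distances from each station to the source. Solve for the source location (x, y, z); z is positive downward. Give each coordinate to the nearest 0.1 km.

Each station gives a sphere (x−x_i)² + (y−y_i)² + z² = d_i² (stations at z=0).
Subtracting the Seismometer 1 sphere from Seismometer 2 and Seismometer 3: z² cancels, leaving linear equations in x and y:
-83.6 x + 221.6 y = 3941.53
45.0 x + 169.4 y = 11737.38
Solving: x ≈ 80.108, y ≈ 48.008 km (keep extra digits for the depth step; rounded: 80.1, 48.0).
Then from the Seismometer 1 sphere: z² = 181.38² − (x − 6.3)² − (y + 113.5)² with x = 80.108, y = 48.008, so z ≈ 36.963 ≈ 37.0 km.

(80.1, 48.0, 37.0)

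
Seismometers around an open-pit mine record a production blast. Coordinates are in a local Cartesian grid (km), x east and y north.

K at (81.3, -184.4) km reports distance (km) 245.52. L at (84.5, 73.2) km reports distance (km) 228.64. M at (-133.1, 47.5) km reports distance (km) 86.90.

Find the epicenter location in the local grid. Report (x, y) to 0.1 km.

-115.5 km east, -37.6 km north

Circle about each station: (x − 81.3)² + (y + 184.4)² = 245.52²; (x − 84.5)² + (y − 73.2)² = 228.64²; (x + 133.1)² + (y − 47.5)² = 86.90².
Subtracting pairs of circle equations eliminates x²+y² and gives linear equations (the radical axes):
6.4 x + 515.2 y = -20110.74
-428.8 x + 463.8 y = 32087.27
Solving the 2×2 system: x ≈ -115.5, y ≈ -37.6 km.
Check against K (with the unrounded x, y): √((x − 81.3)²+(y + 184.4)²) = 245.52 ≈ 245.52 km. ✓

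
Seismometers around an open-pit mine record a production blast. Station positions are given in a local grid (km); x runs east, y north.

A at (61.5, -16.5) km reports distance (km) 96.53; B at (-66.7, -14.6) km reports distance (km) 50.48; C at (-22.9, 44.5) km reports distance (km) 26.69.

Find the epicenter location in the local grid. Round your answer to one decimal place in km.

Circle about each station: (x − 61.5)² + (y + 16.5)² = 96.53²; (x + 66.7)² + (y + 14.6)² = 50.48²; (x + 22.9)² + (y − 44.5)² = 26.69².
Subtracting pairs of circle equations eliminates x²+y² and gives linear equations (the radical axes):
-256.4 x + 3.8 y = 7377.36
-168.8 x + 122.0 y = 7055.84
Solving the 2×2 system: x ≈ -28.5, y ≈ 18.4 km.
Check against A (with the unrounded x, y): √((x − 61.5)²+(y + 16.5)²) = 96.53 ≈ 96.53 km. ✓

(-28.5, 18.4)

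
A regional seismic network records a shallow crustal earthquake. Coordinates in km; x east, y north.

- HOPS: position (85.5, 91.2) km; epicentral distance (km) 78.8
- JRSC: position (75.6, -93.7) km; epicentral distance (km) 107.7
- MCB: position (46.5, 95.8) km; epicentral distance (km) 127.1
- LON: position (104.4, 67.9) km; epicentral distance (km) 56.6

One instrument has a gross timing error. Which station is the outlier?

MCB

Solve using three stations at a time. Using HOPS, JRSC, LON (subtract circle equations pairwise → linear system) gives (x, y) ≈ (92.1, 12.7).
Distances from that point to each station vs reported:
  HOPS: calculated 78.8 vs reported 78.8 → residual 0.0 km
  JRSC: calculated 107.7 vs reported 107.7 → residual 0.0 km
  MCB: calculated 94.8 vs reported 127.1 → residual 32.3 km
  LON: calculated 56.6 vs reported 56.6 → residual 0.0 km
HOPS, JRSC, LON are mutually consistent (residuals ≈ 0); MCB is off by 32.3 km.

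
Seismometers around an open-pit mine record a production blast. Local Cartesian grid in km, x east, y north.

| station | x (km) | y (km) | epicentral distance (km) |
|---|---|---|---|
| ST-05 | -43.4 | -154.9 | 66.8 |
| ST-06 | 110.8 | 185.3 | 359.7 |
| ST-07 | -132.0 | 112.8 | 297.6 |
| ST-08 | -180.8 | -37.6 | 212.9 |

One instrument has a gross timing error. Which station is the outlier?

ST-05

Solve using three stations at a time. Using ST-06, ST-07, ST-08 (subtract circle equations pairwise → linear system) gives (x, y) ≈ (-3.7, -155.7).
Distances from that point to each station vs reported:
  ST-05: calculated 39.8 vs reported 66.8 → residual 27.0 km
  ST-06: calculated 359.7 vs reported 359.7 → residual 0.0 km
  ST-07: calculated 297.6 vs reported 297.6 → residual 0.0 km
  ST-08: calculated 212.9 vs reported 212.9 → residual 0.0 km
ST-06, ST-07, ST-08 are mutually consistent (residuals ≈ 0); ST-05 is off by 27.0 km.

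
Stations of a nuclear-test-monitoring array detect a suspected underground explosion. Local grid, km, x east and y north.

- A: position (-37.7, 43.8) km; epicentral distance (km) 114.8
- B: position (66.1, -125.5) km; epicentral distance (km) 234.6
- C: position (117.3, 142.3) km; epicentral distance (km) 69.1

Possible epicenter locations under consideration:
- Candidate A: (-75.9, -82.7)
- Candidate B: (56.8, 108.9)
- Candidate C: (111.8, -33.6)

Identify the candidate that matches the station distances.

For each candidate, compare |candidate − station| to the reported distance:
Candidate A: residuals A 17.3, B 86.3, C 227.5 → max 227.5 km
Candidate B: residuals A 0.0, B 0.0, C 0.0 → max 0.0 km
Candidate C: residuals A 53.5, B 132.0, C 106.9 → max 132.0 km
Only Candidate B has all residuals ≈ 0.

Candidate B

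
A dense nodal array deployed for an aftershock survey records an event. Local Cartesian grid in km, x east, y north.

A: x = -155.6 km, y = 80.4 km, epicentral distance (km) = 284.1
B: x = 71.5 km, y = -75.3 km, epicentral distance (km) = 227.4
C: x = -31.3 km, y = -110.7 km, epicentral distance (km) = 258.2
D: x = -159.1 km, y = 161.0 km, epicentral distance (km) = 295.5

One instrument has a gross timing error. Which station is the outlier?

B

Solve using three stations at a time. Using A, C, D (subtract circle equations pairwise → linear system) gives (x, y) ≈ (127.9, 92.1).
Distances from that point to each station vs reported:
  A: calculated 283.8 vs reported 284.1 → residual 0.3 km
  B: calculated 176.7 vs reported 227.4 → residual 50.7 km
  C: calculated 257.8 vs reported 258.2 → residual 0.4 km
  D: calculated 295.2 vs reported 295.5 → residual 0.3 km
A, C, D are mutually consistent (residuals ≈ 0); B is off by 50.7 km.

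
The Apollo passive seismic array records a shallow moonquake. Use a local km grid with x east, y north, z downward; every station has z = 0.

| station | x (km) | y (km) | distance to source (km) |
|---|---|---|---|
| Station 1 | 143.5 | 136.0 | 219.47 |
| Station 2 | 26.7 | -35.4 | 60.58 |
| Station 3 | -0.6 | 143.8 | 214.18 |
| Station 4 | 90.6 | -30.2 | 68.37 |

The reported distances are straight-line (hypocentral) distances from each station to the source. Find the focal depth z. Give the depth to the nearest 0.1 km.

Each station gives a sphere (x−x_i)² + (y−y_i)² + z² = d_i² (stations at z=0).
Subtracting the Station 1 sphere from Station 2 and Station 3: z² cancels, leaving linear equations in x and y:
-233.6 x − 342.8 y = 7374.94
-288.2 x + 15.6 y = -16115.44
Solving: x ≈ 52.805, y ≈ -57.498 km (keep extra digits for the depth step; rounded: 52.8, -57.5).
Then from the Station 1 sphere: z² = 219.47² − (x − 143.5)² − (y − 136.0)² with x = 52.805, y = -57.498, so z ≈ 50.000 ≈ 50.0 km.
Check against Station 4 (with the unrounded solution): distance 68.36 ≈ 68.37 km. ✓

50.0 km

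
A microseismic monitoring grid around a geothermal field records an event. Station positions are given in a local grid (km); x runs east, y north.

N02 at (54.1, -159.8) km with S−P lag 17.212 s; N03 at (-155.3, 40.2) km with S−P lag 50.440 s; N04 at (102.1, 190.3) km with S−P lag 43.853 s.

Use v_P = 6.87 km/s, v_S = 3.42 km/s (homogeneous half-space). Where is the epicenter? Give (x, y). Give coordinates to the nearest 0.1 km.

Distance from S−P lag: d = Δt · v_P v_S / (v_P − v_S) = Δt · (6.87·3.42)/(6.87−3.42) ≈ 6.8103·Δt.
So d_N02 = 117.22, d_N03 = 343.51, d_N04 = 298.65 km.
Circle about each station: (x − 54.1)² + (y + 159.8)² = 117.22²; (x + 155.3)² + (y − 40.2)² = 343.51²; (x − 102.1)² + (y − 190.3)² = 298.65².
Subtracting the N02 equation from the N03 and N04 equations removes the quadratic terms:
-418.8 x + 400.0 y = -106987.31
96.0 x + 700.2 y = -57275.64
Solving the 2×2 system: x ≈ 156.8, y ≈ -103.3 km.

x ≈ 156.8 km, y ≈ -103.3 km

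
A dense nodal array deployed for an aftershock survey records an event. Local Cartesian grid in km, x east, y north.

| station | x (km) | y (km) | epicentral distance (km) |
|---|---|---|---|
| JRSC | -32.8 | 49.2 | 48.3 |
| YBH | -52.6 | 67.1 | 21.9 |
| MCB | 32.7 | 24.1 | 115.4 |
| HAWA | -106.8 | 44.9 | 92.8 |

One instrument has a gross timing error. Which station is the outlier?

Solve using three stations at a time. Using JRSC, YBH, MCB (subtract circle equations pairwise → linear system) gives (x, y) ≈ (-65.5, 84.7).
Distances from that point to each station vs reported:
  JRSC: calculated 48.3 vs reported 48.3 → residual 0.0 km
  YBH: calculated 21.8 vs reported 21.9 → residual 0.1 km
  MCB: calculated 115.4 vs reported 115.4 → residual 0.0 km
  HAWA: calculated 57.4 vs reported 92.8 → residual 35.4 km
JRSC, YBH, MCB are mutually consistent (residuals ≈ 0); HAWA is off by 35.4 km.

HAWA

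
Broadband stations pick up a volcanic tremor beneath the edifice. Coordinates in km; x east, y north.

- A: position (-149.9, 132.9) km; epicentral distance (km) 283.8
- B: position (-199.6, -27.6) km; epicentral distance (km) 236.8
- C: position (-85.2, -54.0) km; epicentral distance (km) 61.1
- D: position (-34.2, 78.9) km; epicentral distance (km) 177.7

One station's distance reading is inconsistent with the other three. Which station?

Solve using three stations at a time. Using A, B, D (subtract circle equations pairwise → linear system) gives (x, y) ≈ (29.6, -86.9).
Distances from that point to each station vs reported:
  A: calculated 283.7 vs reported 283.8 → residual 0.1 km
  B: calculated 236.7 vs reported 236.8 → residual 0.1 km
  C: calculated 119.4 vs reported 61.1 → residual 58.3 km
  D: calculated 177.6 vs reported 177.7 → residual 0.1 km
A, B, D are mutually consistent (residuals ≈ 0); C is off by 58.3 km.

C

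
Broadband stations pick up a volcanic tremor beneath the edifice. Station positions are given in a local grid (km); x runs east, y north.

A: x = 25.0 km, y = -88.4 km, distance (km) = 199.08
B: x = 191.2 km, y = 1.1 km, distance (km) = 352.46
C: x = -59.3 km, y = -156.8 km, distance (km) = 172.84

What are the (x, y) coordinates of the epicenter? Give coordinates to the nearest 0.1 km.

-160.8 km east, -16.9 km north

Circle about each station: (x − 25.0)² + (y + 88.4)² = 199.08²; (x − 191.2)² + (y − 1.1)² = 352.46²; (x + 59.3)² + (y + 156.8)² = 172.84².
Subtracting the A equation from the B and C equations removes the quadratic terms:
332.4 x + 179.0 y = -56476.12
-168.6 x − 136.8 y = 29422.35
Solving the 2×2 system: x ≈ -160.8, y ≈ -16.9 km.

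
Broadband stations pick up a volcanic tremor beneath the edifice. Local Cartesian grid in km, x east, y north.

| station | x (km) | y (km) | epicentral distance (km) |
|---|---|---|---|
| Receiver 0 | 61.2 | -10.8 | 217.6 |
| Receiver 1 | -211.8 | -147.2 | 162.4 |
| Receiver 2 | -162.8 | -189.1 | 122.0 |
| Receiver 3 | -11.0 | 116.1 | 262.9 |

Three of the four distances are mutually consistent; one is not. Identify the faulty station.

Solve using three stations at a time. Using Receiver 1, Receiver 2, Receiver 3 (subtract circle equations pairwise → linear system) gives (x, y) ≈ (-49.4, -144.0).
Distances from that point to each station vs reported:
  Receiver 0: calculated 173.1 vs reported 217.6 → residual 44.5 km
  Receiver 1: calculated 162.4 vs reported 162.4 → residual 0.0 km
  Receiver 2: calculated 122.0 vs reported 122.0 → residual 0.0 km
  Receiver 3: calculated 262.9 vs reported 262.9 → residual 0.0 km
Receiver 1, Receiver 2, Receiver 3 are mutually consistent (residuals ≈ 0); Receiver 0 is off by 44.5 km.

Receiver 0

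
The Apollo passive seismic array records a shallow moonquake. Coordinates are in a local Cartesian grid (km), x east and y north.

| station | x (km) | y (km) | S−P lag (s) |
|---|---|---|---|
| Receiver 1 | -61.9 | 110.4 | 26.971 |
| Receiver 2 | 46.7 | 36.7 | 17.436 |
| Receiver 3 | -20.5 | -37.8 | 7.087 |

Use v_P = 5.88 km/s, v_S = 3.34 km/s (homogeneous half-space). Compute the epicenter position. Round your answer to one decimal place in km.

Distance from S−P lag: d = Δt · v_P v_S / (v_P − v_S) = Δt · (5.88·3.34)/(5.88−3.34) ≈ 7.7320·Δt.
So d_Receiver 1 = 208.54, d_Receiver 2 = 134.81, d_Receiver 3 = 54.80 km.
Circle about each station: (x + 61.9)² + (y − 110.4)² = 208.54²; (x − 46.7)² + (y − 36.7)² = 134.81²; (x + 20.5)² + (y + 37.8)² = 54.80².
Subtracting pairs of circle equations eliminates x²+y² and gives linear equations (the radical axes):
217.2 x − 147.4 y = 12823.21
82.8 x − 296.4 y = 26315.21
Solving the 2×2 system: x ≈ -1.5, y ≈ -89.2 km.
Check against Receiver 1 (with the unrounded x, y): √((x + 61.9)²+(y − 110.4)²) = 208.54 ≈ 208.54 km. ✓

(-1.5, -89.2)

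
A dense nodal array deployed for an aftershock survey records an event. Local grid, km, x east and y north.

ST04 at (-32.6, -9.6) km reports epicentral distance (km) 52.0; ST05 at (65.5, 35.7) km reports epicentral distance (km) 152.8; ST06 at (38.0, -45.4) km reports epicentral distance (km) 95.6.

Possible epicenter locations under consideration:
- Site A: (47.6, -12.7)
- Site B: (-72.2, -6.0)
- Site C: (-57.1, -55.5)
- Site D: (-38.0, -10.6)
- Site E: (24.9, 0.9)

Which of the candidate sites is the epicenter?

For each candidate, compare |candidate − station| to the reported distance:
Site A: residuals ST04 28.3, ST05 101.2, ST06 61.5 → max 101.2 km
Site B: residuals ST04 12.2, ST05 8.9, ST06 21.4 → max 21.4 km
Site C: residuals ST04 0.0, ST05 0.0, ST06 0.0 → max 0.0 km
Site D: residuals ST04 46.5, ST05 39.4, ST06 12.0 → max 46.5 km
Site E: residuals ST04 6.5, ST05 99.3, ST06 47.5 → max 99.3 km
Only Site C has all residuals ≈ 0.

Site C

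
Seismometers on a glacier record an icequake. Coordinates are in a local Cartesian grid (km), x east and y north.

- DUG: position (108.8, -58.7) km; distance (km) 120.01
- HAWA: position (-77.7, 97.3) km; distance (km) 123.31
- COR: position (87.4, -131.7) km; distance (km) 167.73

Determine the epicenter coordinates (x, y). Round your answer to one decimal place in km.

Circle about each station: (x − 108.8)² + (y + 58.7)² = 120.01²; (x + 77.7)² + (y − 97.3)² = 123.31²; (x − 87.4)² + (y + 131.7)² = 167.73².
Subtracting pairs of circle equations eliminates x²+y² and gives linear equations (the radical axes):
-373.0 x + 312.0 y = -581.51
-42.8 x − 146.0 y = -4030.43
Solving the 2×2 system: x ≈ 19.8, y ≈ 21.8 km.
Check against DUG (with the unrounded x, y): √((x − 108.8)²+(y + 58.7)²) = 120.01 ≈ 120.01 km. ✓

(19.8, 21.8)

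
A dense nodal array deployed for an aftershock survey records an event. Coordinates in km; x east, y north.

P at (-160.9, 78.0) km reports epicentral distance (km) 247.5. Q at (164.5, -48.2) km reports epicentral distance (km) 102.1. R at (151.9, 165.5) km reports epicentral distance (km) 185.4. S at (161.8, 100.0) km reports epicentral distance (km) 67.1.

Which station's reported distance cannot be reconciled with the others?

S

Solve using three stations at a time. Using P, Q, R (subtract circle equations pairwise → linear system) gives (x, y) ≈ (73.2, -2.4).
Distances from that point to each station vs reported:
  P: calculated 247.5 vs reported 247.5 → residual 0.0 km
  Q: calculated 102.1 vs reported 102.1 → residual 0.0 km
  R: calculated 185.4 vs reported 185.4 → residual 0.0 km
  S: calculated 135.4 vs reported 67.1 → residual 68.3 km
P, Q, R are mutually consistent (residuals ≈ 0); S is off by 68.3 km.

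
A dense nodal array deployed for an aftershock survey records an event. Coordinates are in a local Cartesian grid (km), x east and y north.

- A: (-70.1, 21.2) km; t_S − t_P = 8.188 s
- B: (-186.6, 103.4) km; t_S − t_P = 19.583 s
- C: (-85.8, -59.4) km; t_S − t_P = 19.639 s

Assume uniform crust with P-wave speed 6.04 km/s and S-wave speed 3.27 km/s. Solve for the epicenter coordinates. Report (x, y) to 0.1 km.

-49.7 km east, 75.9 km north

Distance from S−P lag: d = Δt · v_P v_S / (v_P − v_S) = Δt · (6.04·3.27)/(6.04−3.27) ≈ 7.1303·Δt.
So d_A = 58.38, d_B = 139.63, d_C = 140.03 km.
Circle about each station: (x + 70.1)² + (y − 21.2)² = 58.38²; (x + 186.6)² + (y − 103.4)² = 139.63²; (x + 85.8)² + (y + 59.4)² = 140.03².
Subtracting pairs of circle equations eliminates x²+y² and gives linear equations (the radical axes):
-233.0 x + 164.4 y = 24059.36
-31.4 x − 161.2 y = -10673.63
Solving the 2×2 system: x ≈ -49.7, y ≈ 75.9 km.
Check against A (with the unrounded x, y): √((x + 70.1)²+(y − 21.2)²) = 58.37 ≈ 58.38 km. ✓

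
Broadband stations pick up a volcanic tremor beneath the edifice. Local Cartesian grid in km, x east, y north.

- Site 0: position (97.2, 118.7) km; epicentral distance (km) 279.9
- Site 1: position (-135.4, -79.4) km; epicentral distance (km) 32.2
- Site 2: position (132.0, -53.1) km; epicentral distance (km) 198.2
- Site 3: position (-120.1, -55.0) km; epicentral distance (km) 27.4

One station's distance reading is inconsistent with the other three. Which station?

Site 2

Solve using three stations at a time. Using Site 0, Site 1, Site 3 (subtract circle equations pairwise → linear system) gives (x, y) ≈ (-103.2, -76.7).
Distances from that point to each station vs reported:
  Site 0: calculated 279.9 vs reported 279.9 → residual 0.0 km
  Site 1: calculated 32.3 vs reported 32.2 → residual 0.1 km
  Site 2: calculated 236.4 vs reported 198.2 → residual 38.2 km
  Site 3: calculated 27.5 vs reported 27.4 → residual 0.1 km
Site 0, Site 1, Site 3 are mutually consistent (residuals ≈ 0); Site 2 is off by 38.2 km.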